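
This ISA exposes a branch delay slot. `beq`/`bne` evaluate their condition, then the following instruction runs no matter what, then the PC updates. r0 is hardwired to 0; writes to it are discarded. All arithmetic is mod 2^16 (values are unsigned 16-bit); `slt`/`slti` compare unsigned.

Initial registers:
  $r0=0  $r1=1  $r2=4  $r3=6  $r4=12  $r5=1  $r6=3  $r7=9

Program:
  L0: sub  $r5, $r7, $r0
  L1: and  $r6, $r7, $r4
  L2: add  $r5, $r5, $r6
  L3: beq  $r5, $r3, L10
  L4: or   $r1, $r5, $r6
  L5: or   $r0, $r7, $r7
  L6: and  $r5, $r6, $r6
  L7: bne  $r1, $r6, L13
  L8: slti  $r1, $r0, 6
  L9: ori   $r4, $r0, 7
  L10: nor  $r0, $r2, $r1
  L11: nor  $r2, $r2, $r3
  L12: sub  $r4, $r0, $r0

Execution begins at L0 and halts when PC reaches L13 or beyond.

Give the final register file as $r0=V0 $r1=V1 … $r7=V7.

  step pc=0: sub  $r5, $r7, $r0  regs=(0,1,4,6,12,9,3,9)
  step pc=1: and  $r6, $r7, $r4  regs=(0,1,4,6,12,9,8,9)
  step pc=2: add  $r5, $r5, $r6  regs=(0,1,4,6,12,17,8,9)
  step pc=3: beq  $r5, $r3, L10  cond=F  regs=(0,1,4,6,12,17,8,9)
  step pc=4: or   $r1, $r5, $r6  regs=(0,25,4,6,12,17,8,9)
  step pc=5: or   $r0, $r7, $r7  regs=(0,25,4,6,12,17,8,9)
  step pc=6: and  $r5, $r6, $r6  regs=(0,25,4,6,12,8,8,9)
  step pc=7: bne  $r1, $r6, L13  cond=T  regs=(0,25,4,6,12,8,8,9)
  step pc=8: slti  $r1, $r0, 6  regs=(0,1,4,6,12,8,8,9)

$r0=0 $r1=1 $r2=4 $r3=6 $r4=12 $r5=8 $r6=8 $r7=9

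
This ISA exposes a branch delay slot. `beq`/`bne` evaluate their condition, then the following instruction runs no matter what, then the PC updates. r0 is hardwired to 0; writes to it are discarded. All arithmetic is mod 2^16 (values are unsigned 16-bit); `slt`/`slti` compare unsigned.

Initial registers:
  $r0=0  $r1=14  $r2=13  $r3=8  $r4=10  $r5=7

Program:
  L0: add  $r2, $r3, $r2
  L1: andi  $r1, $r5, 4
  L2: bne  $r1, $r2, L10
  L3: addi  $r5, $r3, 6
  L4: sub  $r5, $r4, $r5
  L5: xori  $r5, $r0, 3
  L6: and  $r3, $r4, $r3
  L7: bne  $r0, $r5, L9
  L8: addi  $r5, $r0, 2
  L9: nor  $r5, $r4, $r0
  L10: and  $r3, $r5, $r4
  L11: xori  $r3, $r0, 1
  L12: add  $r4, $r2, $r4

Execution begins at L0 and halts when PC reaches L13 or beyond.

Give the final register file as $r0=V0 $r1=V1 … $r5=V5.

$r0=0 $r1=4 $r2=21 $r3=1 $r4=31 $r5=14

#0 add  $r2, $r3, $r2 ; 0/14/21/8/10/7
#1 andi  $r1, $r5, 4 ; 0/4/21/8/10/7
#2 bne  $r1, $r2, L10 ; 0/4/21/8/10/7 ; →target
#3 addi  $r5, $r3, 6 ; 0/4/21/8/10/14
#10 and  $r3, $r5, $r4 ; 0/4/21/10/10/14
#11 xori  $r3, $r0, 1 ; 0/4/21/1/10/14
#12 add  $r4, $r2, $r4 ; 0/4/21/1/31/14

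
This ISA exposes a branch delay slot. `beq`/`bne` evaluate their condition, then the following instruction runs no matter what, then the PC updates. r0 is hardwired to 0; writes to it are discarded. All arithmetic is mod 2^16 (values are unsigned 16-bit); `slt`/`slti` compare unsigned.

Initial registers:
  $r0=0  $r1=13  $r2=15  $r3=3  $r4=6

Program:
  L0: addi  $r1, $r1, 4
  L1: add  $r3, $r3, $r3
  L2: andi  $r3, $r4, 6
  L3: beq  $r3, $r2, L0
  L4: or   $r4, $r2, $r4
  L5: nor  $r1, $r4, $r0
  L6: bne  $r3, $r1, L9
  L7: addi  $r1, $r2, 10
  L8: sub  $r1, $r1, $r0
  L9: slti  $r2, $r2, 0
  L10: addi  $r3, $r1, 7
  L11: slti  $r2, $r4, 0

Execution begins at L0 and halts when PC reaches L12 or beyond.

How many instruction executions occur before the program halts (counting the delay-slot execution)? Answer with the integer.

11

[0] addi  $r1, $r1, 4  →  {$r0:0, $r1:17, $r2:15, $r3:3, $r4:6}
[1] add  $r3, $r3, $r3  →  {$r0:0, $r1:17, $r2:15, $r3:6, $r4:6}
[2] andi  $r3, $r4, 6  →  {$r0:0, $r1:17, $r2:15, $r3:6, $r4:6}
[3] beq  $r3, $r2, L0  →  {$r0:0, $r1:17, $r2:15, $r3:6, $r4:6}  ⟨branch fallthrough⟩
[4] or   $r4, $r2, $r4  →  {$r0:0, $r1:17, $r2:15, $r3:6, $r4:15}
[5] nor  $r1, $r4, $r0  →  {$r0:0, $r1:65520, $r2:15, $r3:6, $r4:15}
[6] bne  $r3, $r1, L9  →  {$r0:0, $r1:65520, $r2:15, $r3:6, $r4:15}  ⟨branch taken⟩
[7] addi  $r1, $r2, 10  →  {$r0:0, $r1:25, $r2:15, $r3:6, $r4:15}
[9] slti  $r2, $r2, 0  →  {$r0:0, $r1:25, $r2:0, $r3:6, $r4:15}
[10] addi  $r3, $r1, 7  →  {$r0:0, $r1:25, $r2:0, $r3:32, $r4:15}
[11] slti  $r2, $r4, 0  →  {$r0:0, $r1:25, $r2:0, $r3:32, $r4:15}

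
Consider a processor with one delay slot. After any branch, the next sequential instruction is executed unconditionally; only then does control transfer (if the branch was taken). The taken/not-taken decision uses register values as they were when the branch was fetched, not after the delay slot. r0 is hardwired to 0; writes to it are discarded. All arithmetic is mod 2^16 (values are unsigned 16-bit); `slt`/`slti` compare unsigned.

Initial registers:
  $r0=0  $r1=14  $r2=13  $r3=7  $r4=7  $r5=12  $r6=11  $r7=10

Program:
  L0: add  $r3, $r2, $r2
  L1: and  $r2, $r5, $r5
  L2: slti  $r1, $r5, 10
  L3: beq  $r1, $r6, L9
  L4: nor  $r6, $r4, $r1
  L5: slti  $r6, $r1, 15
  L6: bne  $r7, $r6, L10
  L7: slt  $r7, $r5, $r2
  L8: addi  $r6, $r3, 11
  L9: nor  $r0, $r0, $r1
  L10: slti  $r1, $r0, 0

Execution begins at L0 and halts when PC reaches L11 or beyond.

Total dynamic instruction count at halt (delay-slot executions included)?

9

PC=0  add  $r3, $r2, $r2     | $r0=0 $r1=14 $r2=13 $r3=26 $r4=7 $r5=12 $r6=11 $r7=10
PC=1  and  $r2, $r5, $r5     | $r0=0 $r1=14 $r2=12 $r3=26 $r4=7 $r5=12 $r6=11 $r7=10
PC=2  slti  $r1, $r5, 10     | $r0=0 $r1=0 $r2=12 $r3=26 $r4=7 $r5=12 $r6=11 $r7=10
PC=3  beq  $r1, $r6, L9      | $r0=0 $r1=0 $r2=12 $r3=26 $r4=7 $r5=12 $r6=11 $r7=10  [not taken]
PC=4  nor  $r6, $r4, $r1     | $r0=0 $r1=0 $r2=12 $r3=26 $r4=7 $r5=12 $r6=65528 $r7=10
PC=5  slti  $r6, $r1, 15     | $r0=0 $r1=0 $r2=12 $r3=26 $r4=7 $r5=12 $r6=1 $r7=10
PC=6  bne  $r7, $r6, L10     | $r0=0 $r1=0 $r2=12 $r3=26 $r4=7 $r5=12 $r6=1 $r7=10  [TAKEN]
PC=7  slt  $r7, $r5, $r2     | $r0=0 $r1=0 $r2=12 $r3=26 $r4=7 $r5=12 $r6=1 $r7=0
PC=10 slti  $r1, $r0, 0      | $r0=0 $r1=0 $r2=12 $r3=26 $r4=7 $r5=12 $r6=1 $r7=0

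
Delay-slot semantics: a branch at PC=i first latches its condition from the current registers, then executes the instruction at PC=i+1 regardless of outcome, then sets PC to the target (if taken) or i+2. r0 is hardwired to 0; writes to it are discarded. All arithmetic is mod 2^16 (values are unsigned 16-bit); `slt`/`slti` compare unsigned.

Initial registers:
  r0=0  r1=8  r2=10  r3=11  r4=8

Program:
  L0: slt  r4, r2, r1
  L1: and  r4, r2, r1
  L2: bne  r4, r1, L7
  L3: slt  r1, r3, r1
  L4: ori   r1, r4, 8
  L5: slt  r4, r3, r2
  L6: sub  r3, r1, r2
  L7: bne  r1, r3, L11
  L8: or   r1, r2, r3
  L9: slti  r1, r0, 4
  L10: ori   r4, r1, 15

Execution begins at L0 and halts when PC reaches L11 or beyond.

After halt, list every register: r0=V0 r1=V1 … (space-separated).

r0=0 r1=65534 r2=10 r3=65534 r4=0

  step pc=0: slt  r4, r2, r1  regs=(0,8,10,11,0)
  step pc=1: and  r4, r2, r1  regs=(0,8,10,11,8)
  step pc=2: bne  r4, r1, L7  cond=F  regs=(0,8,10,11,8)
  step pc=3: slt  r1, r3, r1  regs=(0,0,10,11,8)
  step pc=4: ori   r1, r4, 8  regs=(0,8,10,11,8)
  step pc=5: slt  r4, r3, r2  regs=(0,8,10,11,0)
  step pc=6: sub  r3, r1, r2  regs=(0,8,10,65534,0)
  step pc=7: bne  r1, r3, L11  cond=T  regs=(0,8,10,65534,0)
  step pc=8: or   r1, r2, r3  regs=(0,65534,10,65534,0)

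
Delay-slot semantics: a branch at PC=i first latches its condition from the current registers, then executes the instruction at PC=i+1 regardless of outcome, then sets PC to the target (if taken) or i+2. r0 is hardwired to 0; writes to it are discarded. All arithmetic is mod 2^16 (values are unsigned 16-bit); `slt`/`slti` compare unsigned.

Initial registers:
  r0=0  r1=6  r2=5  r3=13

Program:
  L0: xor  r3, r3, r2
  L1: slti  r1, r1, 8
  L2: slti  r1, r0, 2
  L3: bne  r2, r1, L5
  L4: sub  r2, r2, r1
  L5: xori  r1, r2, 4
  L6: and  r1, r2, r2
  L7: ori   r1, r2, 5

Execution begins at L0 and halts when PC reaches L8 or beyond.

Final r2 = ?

PC=0  xor  r3, r3, r2        | r0=0 r1=6 r2=5 r3=8
PC=1  slti  r1, r1, 8        | r0=0 r1=1 r2=5 r3=8
PC=2  slti  r1, r0, 2        | r0=0 r1=1 r2=5 r3=8
PC=3  bne  r2, r1, L5        | r0=0 r1=1 r2=5 r3=8  [TAKEN]
PC=4  sub  r2, r2, r1        | r0=0 r1=1 r2=4 r3=8
PC=5  xori  r1, r2, 4        | r0=0 r1=0 r2=4 r3=8
PC=6  and  r1, r2, r2        | r0=0 r1=4 r2=4 r3=8
PC=7  ori   r1, r2, 5        | r0=0 r1=5 r2=4 r3=8

4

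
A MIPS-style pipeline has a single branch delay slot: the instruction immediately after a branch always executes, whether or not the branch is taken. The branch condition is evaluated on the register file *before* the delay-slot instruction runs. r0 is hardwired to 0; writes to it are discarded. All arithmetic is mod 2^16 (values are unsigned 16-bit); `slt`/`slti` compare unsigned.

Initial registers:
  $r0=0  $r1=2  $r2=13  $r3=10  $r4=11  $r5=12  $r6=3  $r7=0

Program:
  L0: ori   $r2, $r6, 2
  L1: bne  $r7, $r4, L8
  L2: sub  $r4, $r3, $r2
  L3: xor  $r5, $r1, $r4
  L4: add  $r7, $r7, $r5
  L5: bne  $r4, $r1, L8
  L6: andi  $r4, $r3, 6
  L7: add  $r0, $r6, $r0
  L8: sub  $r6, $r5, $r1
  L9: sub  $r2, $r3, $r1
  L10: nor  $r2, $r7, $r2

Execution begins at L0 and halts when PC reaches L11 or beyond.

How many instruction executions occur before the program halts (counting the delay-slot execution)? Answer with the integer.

6

  step pc=0: ori   $r2, $r6, 2  regs=(0,2,3,10,11,12,3,0)
  step pc=1: bne  $r7, $r4, L8  cond=T  regs=(0,2,3,10,11,12,3,0)
  step pc=2: sub  $r4, $r3, $r2  regs=(0,2,3,10,7,12,3,0)
  step pc=8: sub  $r6, $r5, $r1  regs=(0,2,3,10,7,12,10,0)
  step pc=9: sub  $r2, $r3, $r1  regs=(0,2,8,10,7,12,10,0)
  step pc=10: nor  $r2, $r7, $r2  regs=(0,2,65527,10,7,12,10,0)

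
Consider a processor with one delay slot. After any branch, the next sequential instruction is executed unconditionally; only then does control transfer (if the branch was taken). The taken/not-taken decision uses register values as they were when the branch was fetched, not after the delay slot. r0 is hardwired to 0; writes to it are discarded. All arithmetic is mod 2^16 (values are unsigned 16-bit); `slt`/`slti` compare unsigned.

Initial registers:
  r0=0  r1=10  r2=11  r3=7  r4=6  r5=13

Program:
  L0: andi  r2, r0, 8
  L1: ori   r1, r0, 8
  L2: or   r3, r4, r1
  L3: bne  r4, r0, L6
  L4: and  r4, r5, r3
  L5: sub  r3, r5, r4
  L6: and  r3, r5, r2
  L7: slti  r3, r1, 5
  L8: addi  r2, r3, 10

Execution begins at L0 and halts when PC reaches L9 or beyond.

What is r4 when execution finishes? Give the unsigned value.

12

  step pc=0: andi  r2, r0, 8  regs=(0,10,0,7,6,13)
  step pc=1: ori   r1, r0, 8  regs=(0,8,0,7,6,13)
  step pc=2: or   r3, r4, r1  regs=(0,8,0,14,6,13)
  step pc=3: bne  r4, r0, L6  cond=T  regs=(0,8,0,14,6,13)
  step pc=4: and  r4, r5, r3  regs=(0,8,0,14,12,13)
  step pc=6: and  r3, r5, r2  regs=(0,8,0,0,12,13)
  step pc=7: slti  r3, r1, 5  regs=(0,8,0,0,12,13)
  step pc=8: addi  r2, r3, 10  regs=(0,8,10,0,12,13)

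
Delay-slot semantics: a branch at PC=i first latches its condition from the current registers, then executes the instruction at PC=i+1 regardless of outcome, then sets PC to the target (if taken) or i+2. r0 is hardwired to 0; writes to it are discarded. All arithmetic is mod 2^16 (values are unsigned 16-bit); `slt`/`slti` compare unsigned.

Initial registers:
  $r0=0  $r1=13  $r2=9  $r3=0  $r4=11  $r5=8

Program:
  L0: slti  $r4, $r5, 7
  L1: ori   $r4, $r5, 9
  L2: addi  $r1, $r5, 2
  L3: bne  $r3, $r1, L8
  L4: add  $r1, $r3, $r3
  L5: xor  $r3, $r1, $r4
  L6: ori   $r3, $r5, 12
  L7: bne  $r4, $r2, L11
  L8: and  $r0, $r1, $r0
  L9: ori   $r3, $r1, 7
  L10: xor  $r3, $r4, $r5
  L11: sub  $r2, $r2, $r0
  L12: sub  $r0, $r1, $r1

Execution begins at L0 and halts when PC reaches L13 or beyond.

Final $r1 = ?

0

#0 slti  $r4, $r5, 7 ; 0/13/9/0/0/8
#1 ori   $r4, $r5, 9 ; 0/13/9/0/9/8
#2 addi  $r1, $r5, 2 ; 0/10/9/0/9/8
#3 bne  $r3, $r1, L8 ; 0/10/9/0/9/8 ; →target
#4 add  $r1, $r3, $r3 ; 0/0/9/0/9/8
#8 and  $r0, $r1, $r0 ; 0/0/9/0/9/8
#9 ori   $r3, $r1, 7 ; 0/0/9/7/9/8
#10 xor  $r3, $r4, $r5 ; 0/0/9/1/9/8
#11 sub  $r2, $r2, $r0 ; 0/0/9/1/9/8
#12 sub  $r0, $r1, $r1 ; 0/0/9/1/9/8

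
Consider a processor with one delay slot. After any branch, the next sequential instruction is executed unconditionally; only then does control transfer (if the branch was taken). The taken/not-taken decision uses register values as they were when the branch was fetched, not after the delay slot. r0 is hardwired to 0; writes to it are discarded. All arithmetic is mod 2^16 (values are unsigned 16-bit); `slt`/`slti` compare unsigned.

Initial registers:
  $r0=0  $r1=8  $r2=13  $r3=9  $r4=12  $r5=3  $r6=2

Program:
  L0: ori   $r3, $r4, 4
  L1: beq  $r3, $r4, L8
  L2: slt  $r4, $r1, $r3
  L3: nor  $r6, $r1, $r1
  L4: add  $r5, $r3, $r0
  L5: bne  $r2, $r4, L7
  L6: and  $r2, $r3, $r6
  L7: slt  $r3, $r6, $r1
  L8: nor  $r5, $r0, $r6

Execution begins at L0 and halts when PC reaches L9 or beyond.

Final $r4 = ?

PC=0  ori   $r3, $r4, 4      | $r0=0 $r1=8 $r2=13 $r3=12 $r4=12 $r5=3 $r6=2
PC=1  beq  $r3, $r4, L8      | $r0=0 $r1=8 $r2=13 $r3=12 $r4=12 $r5=3 $r6=2  [TAKEN]
PC=2  slt  $r4, $r1, $r3     | $r0=0 $r1=8 $r2=13 $r3=12 $r4=1 $r5=3 $r6=2
PC=8  nor  $r5, $r0, $r6     | $r0=0 $r1=8 $r2=13 $r3=12 $r4=1 $r5=65533 $r6=2

1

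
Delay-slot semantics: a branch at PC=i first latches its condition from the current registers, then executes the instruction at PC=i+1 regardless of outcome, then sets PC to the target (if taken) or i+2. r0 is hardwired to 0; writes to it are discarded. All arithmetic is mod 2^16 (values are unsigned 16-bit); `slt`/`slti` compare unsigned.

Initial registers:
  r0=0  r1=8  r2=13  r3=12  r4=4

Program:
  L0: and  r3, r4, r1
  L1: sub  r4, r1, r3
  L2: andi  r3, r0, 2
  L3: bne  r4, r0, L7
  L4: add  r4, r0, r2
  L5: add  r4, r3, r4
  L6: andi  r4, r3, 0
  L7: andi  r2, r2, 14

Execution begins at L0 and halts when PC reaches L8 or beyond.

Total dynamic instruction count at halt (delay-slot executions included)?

6

#0 and  r3, r4, r1 ; 0/8/13/0/4
#1 sub  r4, r1, r3 ; 0/8/13/0/8
#2 andi  r3, r0, 2 ; 0/8/13/0/8
#3 bne  r4, r0, L7 ; 0/8/13/0/8 ; →target
#4 add  r4, r0, r2 ; 0/8/13/0/13
#7 andi  r2, r2, 14 ; 0/8/12/0/13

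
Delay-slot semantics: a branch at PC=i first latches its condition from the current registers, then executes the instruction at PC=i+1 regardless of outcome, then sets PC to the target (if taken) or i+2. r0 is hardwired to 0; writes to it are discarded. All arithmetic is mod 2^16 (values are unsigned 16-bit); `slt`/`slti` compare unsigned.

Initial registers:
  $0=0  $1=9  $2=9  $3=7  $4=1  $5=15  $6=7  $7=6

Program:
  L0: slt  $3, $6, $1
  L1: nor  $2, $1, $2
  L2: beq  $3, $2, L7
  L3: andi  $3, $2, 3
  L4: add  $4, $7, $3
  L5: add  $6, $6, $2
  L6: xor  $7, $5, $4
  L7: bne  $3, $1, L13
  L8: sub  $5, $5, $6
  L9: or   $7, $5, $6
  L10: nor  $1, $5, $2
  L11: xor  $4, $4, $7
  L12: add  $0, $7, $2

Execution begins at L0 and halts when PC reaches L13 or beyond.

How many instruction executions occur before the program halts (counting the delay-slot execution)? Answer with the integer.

PC=0  slt  $3, $6, $1        | $0=0 $1=9 $2=9 $3=1 $4=1 $5=15 $6=7 $7=6
PC=1  nor  $2, $1, $2        | $0=0 $1=9 $2=65526 $3=1 $4=1 $5=15 $6=7 $7=6
PC=2  beq  $3, $2, L7        | $0=0 $1=9 $2=65526 $3=1 $4=1 $5=15 $6=7 $7=6  [not taken]
PC=3  andi  $3, $2, 3        | $0=0 $1=9 $2=65526 $3=2 $4=1 $5=15 $6=7 $7=6
PC=4  add  $4, $7, $3        | $0=0 $1=9 $2=65526 $3=2 $4=8 $5=15 $6=7 $7=6
PC=5  add  $6, $6, $2        | $0=0 $1=9 $2=65526 $3=2 $4=8 $5=15 $6=65533 $7=6
PC=6  xor  $7, $5, $4        | $0=0 $1=9 $2=65526 $3=2 $4=8 $5=15 $6=65533 $7=7
PC=7  bne  $3, $1, L13       | $0=0 $1=9 $2=65526 $3=2 $4=8 $5=15 $6=65533 $7=7  [TAKEN]
PC=8  sub  $5, $5, $6        | $0=0 $1=9 $2=65526 $3=2 $4=8 $5=18 $6=65533 $7=7

9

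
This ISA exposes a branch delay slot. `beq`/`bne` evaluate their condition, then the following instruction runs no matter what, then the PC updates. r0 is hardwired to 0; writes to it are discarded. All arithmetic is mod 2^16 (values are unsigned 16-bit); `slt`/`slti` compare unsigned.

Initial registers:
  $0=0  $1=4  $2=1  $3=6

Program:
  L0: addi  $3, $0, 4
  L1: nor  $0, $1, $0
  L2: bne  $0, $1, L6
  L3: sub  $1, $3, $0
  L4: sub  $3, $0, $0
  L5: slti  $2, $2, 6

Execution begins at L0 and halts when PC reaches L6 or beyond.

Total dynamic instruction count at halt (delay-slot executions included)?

4

[0] addi  $3, $0, 4  →  {$0:0, $1:4, $2:1, $3:4}
[1] nor  $0, $1, $0  →  {$0:0, $1:4, $2:1, $3:4}
[2] bne  $0, $1, L6  →  {$0:0, $1:4, $2:1, $3:4}  ⟨branch taken⟩
[3] sub  $1, $3, $0  →  {$0:0, $1:4, $2:1, $3:4}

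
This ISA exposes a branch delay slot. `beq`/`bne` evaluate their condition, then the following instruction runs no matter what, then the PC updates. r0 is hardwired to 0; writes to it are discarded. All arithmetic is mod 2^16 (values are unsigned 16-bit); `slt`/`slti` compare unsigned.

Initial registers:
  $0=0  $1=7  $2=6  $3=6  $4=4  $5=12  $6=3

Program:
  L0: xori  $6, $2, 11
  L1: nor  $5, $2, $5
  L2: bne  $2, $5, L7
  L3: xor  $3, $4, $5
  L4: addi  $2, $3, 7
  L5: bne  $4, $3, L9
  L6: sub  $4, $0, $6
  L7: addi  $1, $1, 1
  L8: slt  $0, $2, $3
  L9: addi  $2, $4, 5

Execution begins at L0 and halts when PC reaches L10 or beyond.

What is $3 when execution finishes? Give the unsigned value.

65525

[0] xori  $6, $2, 11  →  {$0:0, $1:7, $2:6, $3:6, $4:4, $5:12, $6:13}
[1] nor  $5, $2, $5  →  {$0:0, $1:7, $2:6, $3:6, $4:4, $5:65521, $6:13}
[2] bne  $2, $5, L7  →  {$0:0, $1:7, $2:6, $3:6, $4:4, $5:65521, $6:13}  ⟨branch taken⟩
[3] xor  $3, $4, $5  →  {$0:0, $1:7, $2:6, $3:65525, $4:4, $5:65521, $6:13}
[7] addi  $1, $1, 1  →  {$0:0, $1:8, $2:6, $3:65525, $4:4, $5:65521, $6:13}
[8] slt  $0, $2, $3  →  {$0:0, $1:8, $2:6, $3:65525, $4:4, $5:65521, $6:13}
[9] addi  $2, $4, 5  →  {$0:0, $1:8, $2:9, $3:65525, $4:4, $5:65521, $6:13}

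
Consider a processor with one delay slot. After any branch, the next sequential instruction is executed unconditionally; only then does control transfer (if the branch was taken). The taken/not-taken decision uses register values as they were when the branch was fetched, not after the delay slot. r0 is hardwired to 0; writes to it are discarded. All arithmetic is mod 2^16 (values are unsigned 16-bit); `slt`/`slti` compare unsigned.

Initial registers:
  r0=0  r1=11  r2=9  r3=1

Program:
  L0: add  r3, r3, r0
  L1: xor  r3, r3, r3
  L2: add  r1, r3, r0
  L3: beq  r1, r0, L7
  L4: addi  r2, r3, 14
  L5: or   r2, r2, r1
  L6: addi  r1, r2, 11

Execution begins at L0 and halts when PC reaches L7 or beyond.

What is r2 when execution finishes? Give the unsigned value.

14

  step pc=0: add  r3, r3, r0  regs=(0,11,9,1)
  step pc=1: xor  r3, r3, r3  regs=(0,11,9,0)
  step pc=2: add  r1, r3, r0  regs=(0,0,9,0)
  step pc=3: beq  r1, r0, L7  cond=T  regs=(0,0,9,0)
  step pc=4: addi  r2, r3, 14  regs=(0,0,14,0)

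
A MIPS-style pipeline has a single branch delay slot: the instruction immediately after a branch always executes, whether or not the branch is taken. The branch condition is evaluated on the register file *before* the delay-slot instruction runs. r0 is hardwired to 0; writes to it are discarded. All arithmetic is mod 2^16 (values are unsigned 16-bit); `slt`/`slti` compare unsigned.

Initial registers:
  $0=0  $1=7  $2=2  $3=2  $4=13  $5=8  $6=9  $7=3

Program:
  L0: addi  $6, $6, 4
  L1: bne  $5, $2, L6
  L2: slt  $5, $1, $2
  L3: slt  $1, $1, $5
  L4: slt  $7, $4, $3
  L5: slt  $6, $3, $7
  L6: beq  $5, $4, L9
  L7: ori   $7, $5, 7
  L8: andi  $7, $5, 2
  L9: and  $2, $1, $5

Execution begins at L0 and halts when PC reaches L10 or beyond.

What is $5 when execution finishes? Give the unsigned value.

[0] addi  $6, $6, 4  →  {$0:0, $1:7, $2:2, $3:2, $4:13, $5:8, $6:13, $7:3}
[1] bne  $5, $2, L6  →  {$0:0, $1:7, $2:2, $3:2, $4:13, $5:8, $6:13, $7:3}  ⟨branch taken⟩
[2] slt  $5, $1, $2  →  {$0:0, $1:7, $2:2, $3:2, $4:13, $5:0, $6:13, $7:3}
[6] beq  $5, $4, L9  →  {$0:0, $1:7, $2:2, $3:2, $4:13, $5:0, $6:13, $7:3}  ⟨branch fallthrough⟩
[7] ori   $7, $5, 7  →  {$0:0, $1:7, $2:2, $3:2, $4:13, $5:0, $6:13, $7:7}
[8] andi  $7, $5, 2  →  {$0:0, $1:7, $2:2, $3:2, $4:13, $5:0, $6:13, $7:0}
[9] and  $2, $1, $5  →  {$0:0, $1:7, $2:0, $3:2, $4:13, $5:0, $6:13, $7:0}

0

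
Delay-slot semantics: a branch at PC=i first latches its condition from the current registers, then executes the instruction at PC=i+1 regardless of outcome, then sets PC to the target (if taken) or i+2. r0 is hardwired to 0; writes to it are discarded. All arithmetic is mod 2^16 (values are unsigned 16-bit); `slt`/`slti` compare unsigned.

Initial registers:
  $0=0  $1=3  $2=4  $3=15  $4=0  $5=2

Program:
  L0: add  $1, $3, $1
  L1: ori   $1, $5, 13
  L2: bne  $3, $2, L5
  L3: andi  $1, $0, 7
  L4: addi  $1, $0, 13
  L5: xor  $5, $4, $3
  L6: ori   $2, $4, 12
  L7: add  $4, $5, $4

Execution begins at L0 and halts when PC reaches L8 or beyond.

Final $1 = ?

0

PC=0  add  $1, $3, $1        | $0=0 $1=18 $2=4 $3=15 $4=0 $5=2
PC=1  ori   $1, $5, 13       | $0=0 $1=15 $2=4 $3=15 $4=0 $5=2
PC=2  bne  $3, $2, L5        | $0=0 $1=15 $2=4 $3=15 $4=0 $5=2  [TAKEN]
PC=3  andi  $1, $0, 7        | $0=0 $1=0 $2=4 $3=15 $4=0 $5=2
PC=5  xor  $5, $4, $3        | $0=0 $1=0 $2=4 $3=15 $4=0 $5=15
PC=6  ori   $2, $4, 12       | $0=0 $1=0 $2=12 $3=15 $4=0 $5=15
PC=7  add  $4, $5, $4        | $0=0 $1=0 $2=12 $3=15 $4=15 $5=15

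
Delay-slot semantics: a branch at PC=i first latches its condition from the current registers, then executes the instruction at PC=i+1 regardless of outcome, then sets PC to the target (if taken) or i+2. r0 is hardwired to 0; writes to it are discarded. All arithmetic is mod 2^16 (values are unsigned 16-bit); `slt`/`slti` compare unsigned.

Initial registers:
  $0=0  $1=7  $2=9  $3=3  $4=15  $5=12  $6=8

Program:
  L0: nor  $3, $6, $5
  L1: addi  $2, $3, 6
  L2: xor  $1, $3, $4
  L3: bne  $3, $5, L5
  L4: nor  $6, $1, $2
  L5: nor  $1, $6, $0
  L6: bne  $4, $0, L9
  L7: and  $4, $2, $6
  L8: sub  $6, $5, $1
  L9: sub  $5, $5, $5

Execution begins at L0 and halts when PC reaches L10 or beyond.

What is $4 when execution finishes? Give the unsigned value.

0

#0 nor  $3, $6, $5 ; 0/7/9/65523/15/12/8
#1 addi  $2, $3, 6 ; 0/7/65529/65523/15/12/8
#2 xor  $1, $3, $4 ; 0/65532/65529/65523/15/12/8
#3 bne  $3, $5, L5 ; 0/65532/65529/65523/15/12/8 ; →target
#4 nor  $6, $1, $2 ; 0/65532/65529/65523/15/12/2
#5 nor  $1, $6, $0 ; 0/65533/65529/65523/15/12/2
#6 bne  $4, $0, L9 ; 0/65533/65529/65523/15/12/2 ; →target
#7 and  $4, $2, $6 ; 0/65533/65529/65523/0/12/2
#9 sub  $5, $5, $5 ; 0/65533/65529/65523/0/0/2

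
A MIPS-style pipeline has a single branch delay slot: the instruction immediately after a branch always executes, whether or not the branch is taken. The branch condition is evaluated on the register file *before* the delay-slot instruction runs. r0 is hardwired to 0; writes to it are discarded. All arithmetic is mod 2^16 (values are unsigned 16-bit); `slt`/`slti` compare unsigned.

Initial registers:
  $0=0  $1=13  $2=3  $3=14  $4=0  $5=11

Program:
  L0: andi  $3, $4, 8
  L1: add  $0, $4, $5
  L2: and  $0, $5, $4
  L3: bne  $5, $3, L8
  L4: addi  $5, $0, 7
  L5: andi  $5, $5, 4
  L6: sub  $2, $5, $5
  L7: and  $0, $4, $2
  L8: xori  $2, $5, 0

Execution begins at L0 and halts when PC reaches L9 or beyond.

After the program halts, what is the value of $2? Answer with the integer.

[0] andi  $3, $4, 8  →  {$0:0, $1:13, $2:3, $3:0, $4:0, $5:11}
[1] add  $0, $4, $5  →  {$0:0, $1:13, $2:3, $3:0, $4:0, $5:11}
[2] and  $0, $5, $4  →  {$0:0, $1:13, $2:3, $3:0, $4:0, $5:11}
[3] bne  $5, $3, L8  →  {$0:0, $1:13, $2:3, $3:0, $4:0, $5:11}  ⟨branch taken⟩
[4] addi  $5, $0, 7  →  {$0:0, $1:13, $2:3, $3:0, $4:0, $5:7}
[8] xori  $2, $5, 0  →  {$0:0, $1:13, $2:7, $3:0, $4:0, $5:7}

7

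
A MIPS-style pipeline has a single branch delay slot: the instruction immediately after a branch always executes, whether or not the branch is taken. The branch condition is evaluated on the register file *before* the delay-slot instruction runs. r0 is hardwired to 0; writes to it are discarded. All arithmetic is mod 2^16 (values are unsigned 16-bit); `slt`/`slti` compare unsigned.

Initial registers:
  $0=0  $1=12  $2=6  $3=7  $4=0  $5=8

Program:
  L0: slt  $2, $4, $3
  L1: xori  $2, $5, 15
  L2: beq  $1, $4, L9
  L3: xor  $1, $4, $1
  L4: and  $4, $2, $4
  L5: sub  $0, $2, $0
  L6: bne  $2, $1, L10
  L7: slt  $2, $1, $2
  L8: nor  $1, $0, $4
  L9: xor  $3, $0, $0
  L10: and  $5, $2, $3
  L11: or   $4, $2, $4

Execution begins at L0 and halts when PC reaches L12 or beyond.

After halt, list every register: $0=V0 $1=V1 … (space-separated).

$0=0 $1=12 $2=0 $3=7 $4=0 $5=0

PC=0  slt  $2, $4, $3        | $0=0 $1=12 $2=1 $3=7 $4=0 $5=8
PC=1  xori  $2, $5, 15       | $0=0 $1=12 $2=7 $3=7 $4=0 $5=8
PC=2  beq  $1, $4, L9        | $0=0 $1=12 $2=7 $3=7 $4=0 $5=8  [not taken]
PC=3  xor  $1, $4, $1        | $0=0 $1=12 $2=7 $3=7 $4=0 $5=8
PC=4  and  $4, $2, $4        | $0=0 $1=12 $2=7 $3=7 $4=0 $5=8
PC=5  sub  $0, $2, $0        | $0=0 $1=12 $2=7 $3=7 $4=0 $5=8
PC=6  bne  $2, $1, L10       | $0=0 $1=12 $2=7 $3=7 $4=0 $5=8  [TAKEN]
PC=7  slt  $2, $1, $2        | $0=0 $1=12 $2=0 $3=7 $4=0 $5=8
PC=10 and  $5, $2, $3        | $0=0 $1=12 $2=0 $3=7 $4=0 $5=0
PC=11 or   $4, $2, $4        | $0=0 $1=12 $2=0 $3=7 $4=0 $5=0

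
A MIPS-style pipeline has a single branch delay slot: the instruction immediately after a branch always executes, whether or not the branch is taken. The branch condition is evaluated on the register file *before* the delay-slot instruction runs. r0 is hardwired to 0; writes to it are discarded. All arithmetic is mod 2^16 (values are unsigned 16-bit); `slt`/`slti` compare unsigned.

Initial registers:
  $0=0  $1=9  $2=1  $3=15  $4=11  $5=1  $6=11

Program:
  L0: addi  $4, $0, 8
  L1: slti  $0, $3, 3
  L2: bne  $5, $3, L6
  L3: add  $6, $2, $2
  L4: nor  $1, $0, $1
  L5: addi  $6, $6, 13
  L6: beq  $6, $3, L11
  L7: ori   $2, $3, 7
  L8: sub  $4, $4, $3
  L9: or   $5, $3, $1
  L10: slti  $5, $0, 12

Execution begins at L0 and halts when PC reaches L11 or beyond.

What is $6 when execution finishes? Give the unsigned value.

2

PC=0  addi  $4, $0, 8        | $0=0 $1=9 $2=1 $3=15 $4=8 $5=1 $6=11
PC=1  slti  $0, $3, 3        | $0=0 $1=9 $2=1 $3=15 $4=8 $5=1 $6=11
PC=2  bne  $5, $3, L6        | $0=0 $1=9 $2=1 $3=15 $4=8 $5=1 $6=11  [TAKEN]
PC=3  add  $6, $2, $2        | $0=0 $1=9 $2=1 $3=15 $4=8 $5=1 $6=2
PC=6  beq  $6, $3, L11       | $0=0 $1=9 $2=1 $3=15 $4=8 $5=1 $6=2  [not taken]
PC=7  ori   $2, $3, 7        | $0=0 $1=9 $2=15 $3=15 $4=8 $5=1 $6=2
PC=8  sub  $4, $4, $3        | $0=0 $1=9 $2=15 $3=15 $4=65529 $5=1 $6=2
PC=9  or   $5, $3, $1        | $0=0 $1=9 $2=15 $3=15 $4=65529 $5=15 $6=2
PC=10 slti  $5, $0, 12       | $0=0 $1=9 $2=15 $3=15 $4=65529 $5=1 $6=2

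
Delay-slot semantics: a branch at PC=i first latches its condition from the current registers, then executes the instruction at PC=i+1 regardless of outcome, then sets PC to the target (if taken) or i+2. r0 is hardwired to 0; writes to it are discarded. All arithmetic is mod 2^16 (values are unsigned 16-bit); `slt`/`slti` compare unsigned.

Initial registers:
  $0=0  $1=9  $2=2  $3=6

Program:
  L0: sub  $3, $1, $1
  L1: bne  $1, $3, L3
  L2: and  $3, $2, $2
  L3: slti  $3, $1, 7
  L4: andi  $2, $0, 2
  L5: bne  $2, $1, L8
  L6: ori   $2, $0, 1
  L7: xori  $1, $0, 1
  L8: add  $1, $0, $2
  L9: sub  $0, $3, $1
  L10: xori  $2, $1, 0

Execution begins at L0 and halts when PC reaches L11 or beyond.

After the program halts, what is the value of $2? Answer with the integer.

  step pc=0: sub  $3, $1, $1  regs=(0,9,2,0)
  step pc=1: bne  $1, $3, L3  cond=T  regs=(0,9,2,0)
  step pc=2: and  $3, $2, $2  regs=(0,9,2,2)
  step pc=3: slti  $3, $1, 7  regs=(0,9,2,0)
  step pc=4: andi  $2, $0, 2  regs=(0,9,0,0)
  step pc=5: bne  $2, $1, L8  cond=T  regs=(0,9,0,0)
  step pc=6: ori   $2, $0, 1  regs=(0,9,1,0)
  step pc=8: add  $1, $0, $2  regs=(0,1,1,0)
  step pc=9: sub  $0, $3, $1  regs=(0,1,1,0)
  step pc=10: xori  $2, $1, 0  regs=(0,1,1,0)

1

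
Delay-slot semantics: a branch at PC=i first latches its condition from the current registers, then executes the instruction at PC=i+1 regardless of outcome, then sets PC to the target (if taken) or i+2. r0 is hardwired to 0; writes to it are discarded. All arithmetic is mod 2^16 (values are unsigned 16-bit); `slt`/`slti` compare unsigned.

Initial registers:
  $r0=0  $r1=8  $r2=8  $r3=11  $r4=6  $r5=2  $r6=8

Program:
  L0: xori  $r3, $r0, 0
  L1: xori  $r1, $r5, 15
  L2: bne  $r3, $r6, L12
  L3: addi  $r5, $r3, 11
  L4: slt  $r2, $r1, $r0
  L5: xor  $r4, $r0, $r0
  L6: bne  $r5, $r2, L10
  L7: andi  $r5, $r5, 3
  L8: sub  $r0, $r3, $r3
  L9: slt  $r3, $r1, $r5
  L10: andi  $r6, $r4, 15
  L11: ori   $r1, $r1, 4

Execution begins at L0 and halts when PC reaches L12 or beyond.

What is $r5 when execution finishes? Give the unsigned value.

11

[0] xori  $r3, $r0, 0  →  {$r0:0, $r1:8, $r2:8, $r3:0, $r4:6, $r5:2, $r6:8}
[1] xori  $r1, $r5, 15  →  {$r0:0, $r1:13, $r2:8, $r3:0, $r4:6, $r5:2, $r6:8}
[2] bne  $r3, $r6, L12  →  {$r0:0, $r1:13, $r2:8, $r3:0, $r4:6, $r5:2, $r6:8}  ⟨branch taken⟩
[3] addi  $r5, $r3, 11  →  {$r0:0, $r1:13, $r2:8, $r3:0, $r4:6, $r5:11, $r6:8}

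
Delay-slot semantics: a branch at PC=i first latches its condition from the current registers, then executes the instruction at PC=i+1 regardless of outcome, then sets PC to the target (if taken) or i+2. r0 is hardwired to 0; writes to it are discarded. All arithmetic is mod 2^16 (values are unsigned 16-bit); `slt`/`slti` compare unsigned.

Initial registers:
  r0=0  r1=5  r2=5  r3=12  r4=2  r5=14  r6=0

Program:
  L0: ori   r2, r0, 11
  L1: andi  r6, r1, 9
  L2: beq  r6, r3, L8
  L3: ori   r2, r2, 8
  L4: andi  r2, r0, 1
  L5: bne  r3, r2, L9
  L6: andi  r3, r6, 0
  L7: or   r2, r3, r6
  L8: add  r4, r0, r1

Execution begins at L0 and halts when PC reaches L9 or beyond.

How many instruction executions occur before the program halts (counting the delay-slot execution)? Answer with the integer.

7

#0 ori   r2, r0, 11 ; 0/5/11/12/2/14/0
#1 andi  r6, r1, 9 ; 0/5/11/12/2/14/1
#2 beq  r6, r3, L8 ; 0/5/11/12/2/14/1 ; →fallthru
#3 ori   r2, r2, 8 ; 0/5/11/12/2/14/1
#4 andi  r2, r0, 1 ; 0/5/0/12/2/14/1
#5 bne  r3, r2, L9 ; 0/5/0/12/2/14/1 ; →target
#6 andi  r3, r6, 0 ; 0/5/0/0/2/14/1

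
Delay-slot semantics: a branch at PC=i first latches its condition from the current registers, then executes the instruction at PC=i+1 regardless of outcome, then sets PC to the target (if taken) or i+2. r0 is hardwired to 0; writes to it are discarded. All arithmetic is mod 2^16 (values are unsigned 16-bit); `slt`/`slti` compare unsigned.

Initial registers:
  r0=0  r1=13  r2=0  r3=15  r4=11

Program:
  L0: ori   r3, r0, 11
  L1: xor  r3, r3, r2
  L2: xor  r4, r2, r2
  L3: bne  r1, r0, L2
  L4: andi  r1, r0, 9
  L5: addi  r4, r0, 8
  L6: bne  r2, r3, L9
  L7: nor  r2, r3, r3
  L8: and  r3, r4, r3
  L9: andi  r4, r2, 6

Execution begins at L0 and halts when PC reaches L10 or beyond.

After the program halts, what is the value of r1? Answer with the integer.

0

PC=0  ori   r3, r0, 11       | r0=0 r1=13 r2=0 r3=11 r4=11
PC=1  xor  r3, r3, r2        | r0=0 r1=13 r2=0 r3=11 r4=11
PC=2  xor  r4, r2, r2        | r0=0 r1=13 r2=0 r3=11 r4=0
PC=3  bne  r1, r0, L2        | r0=0 r1=13 r2=0 r3=11 r4=0  [TAKEN]
PC=4  andi  r1, r0, 9        | r0=0 r1=0 r2=0 r3=11 r4=0
PC=2  xor  r4, r2, r2        | r0=0 r1=0 r2=0 r3=11 r4=0
PC=3  bne  r1, r0, L2        | r0=0 r1=0 r2=0 r3=11 r4=0  [not taken]
PC=4  andi  r1, r0, 9        | r0=0 r1=0 r2=0 r3=11 r4=0
PC=5  addi  r4, r0, 8        | r0=0 r1=0 r2=0 r3=11 r4=8
PC=6  bne  r2, r3, L9        | r0=0 r1=0 r2=0 r3=11 r4=8  [TAKEN]
PC=7  nor  r2, r3, r3        | r0=0 r1=0 r2=65524 r3=11 r4=8
PC=9  andi  r4, r2, 6        | r0=0 r1=0 r2=65524 r3=11 r4=4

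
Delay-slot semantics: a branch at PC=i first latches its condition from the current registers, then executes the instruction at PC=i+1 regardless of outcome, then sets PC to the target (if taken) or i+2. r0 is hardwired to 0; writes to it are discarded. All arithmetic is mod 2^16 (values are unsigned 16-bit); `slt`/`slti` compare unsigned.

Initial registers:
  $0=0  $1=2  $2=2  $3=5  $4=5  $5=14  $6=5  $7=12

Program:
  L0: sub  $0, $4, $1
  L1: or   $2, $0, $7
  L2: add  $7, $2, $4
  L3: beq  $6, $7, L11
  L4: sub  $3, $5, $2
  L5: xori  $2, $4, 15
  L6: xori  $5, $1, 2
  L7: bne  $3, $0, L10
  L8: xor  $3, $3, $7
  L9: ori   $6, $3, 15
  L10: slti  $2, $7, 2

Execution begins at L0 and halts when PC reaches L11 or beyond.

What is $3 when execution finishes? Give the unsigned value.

[0] sub  $0, $4, $1  →  {$0:0, $1:2, $2:2, $3:5, $4:5, $5:14, $6:5, $7:12}
[1] or   $2, $0, $7  →  {$0:0, $1:2, $2:12, $3:5, $4:5, $5:14, $6:5, $7:12}
[2] add  $7, $2, $4  →  {$0:0, $1:2, $2:12, $3:5, $4:5, $5:14, $6:5, $7:17}
[3] beq  $6, $7, L11  →  {$0:0, $1:2, $2:12, $3:5, $4:5, $5:14, $6:5, $7:17}  ⟨branch fallthrough⟩
[4] sub  $3, $5, $2  →  {$0:0, $1:2, $2:12, $3:2, $4:5, $5:14, $6:5, $7:17}
[5] xori  $2, $4, 15  →  {$0:0, $1:2, $2:10, $3:2, $4:5, $5:14, $6:5, $7:17}
[6] xori  $5, $1, 2  →  {$0:0, $1:2, $2:10, $3:2, $4:5, $5:0, $6:5, $7:17}
[7] bne  $3, $0, L10  →  {$0:0, $1:2, $2:10, $3:2, $4:5, $5:0, $6:5, $7:17}  ⟨branch taken⟩
[8] xor  $3, $3, $7  →  {$0:0, $1:2, $2:10, $3:19, $4:5, $5:0, $6:5, $7:17}
[10] slti  $2, $7, 2  →  {$0:0, $1:2, $2:0, $3:19, $4:5, $5:0, $6:5, $7:17}

19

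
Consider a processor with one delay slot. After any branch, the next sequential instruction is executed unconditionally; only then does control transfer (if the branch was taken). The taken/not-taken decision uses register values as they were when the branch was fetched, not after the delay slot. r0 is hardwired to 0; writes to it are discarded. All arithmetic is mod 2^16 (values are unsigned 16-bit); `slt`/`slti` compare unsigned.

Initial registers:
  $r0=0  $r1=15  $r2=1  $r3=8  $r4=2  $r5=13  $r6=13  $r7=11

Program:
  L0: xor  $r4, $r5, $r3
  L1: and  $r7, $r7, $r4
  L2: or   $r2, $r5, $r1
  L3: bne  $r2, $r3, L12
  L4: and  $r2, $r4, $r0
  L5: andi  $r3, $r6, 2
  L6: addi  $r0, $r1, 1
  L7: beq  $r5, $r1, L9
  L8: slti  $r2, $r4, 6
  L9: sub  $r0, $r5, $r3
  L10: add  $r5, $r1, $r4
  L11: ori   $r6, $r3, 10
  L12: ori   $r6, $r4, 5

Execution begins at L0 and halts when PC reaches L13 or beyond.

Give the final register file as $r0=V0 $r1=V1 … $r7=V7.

#0 xor  $r4, $r5, $r3 ; 0/15/1/8/5/13/13/11
#1 and  $r7, $r7, $r4 ; 0/15/1/8/5/13/13/1
#2 or   $r2, $r5, $r1 ; 0/15/15/8/5/13/13/1
#3 bne  $r2, $r3, L12 ; 0/15/15/8/5/13/13/1 ; →target
#4 and  $r2, $r4, $r0 ; 0/15/0/8/5/13/13/1
#12 ori   $r6, $r4, 5 ; 0/15/0/8/5/13/5/1

$r0=0 $r1=15 $r2=0 $r3=8 $r4=5 $r5=13 $r6=5 $r7=1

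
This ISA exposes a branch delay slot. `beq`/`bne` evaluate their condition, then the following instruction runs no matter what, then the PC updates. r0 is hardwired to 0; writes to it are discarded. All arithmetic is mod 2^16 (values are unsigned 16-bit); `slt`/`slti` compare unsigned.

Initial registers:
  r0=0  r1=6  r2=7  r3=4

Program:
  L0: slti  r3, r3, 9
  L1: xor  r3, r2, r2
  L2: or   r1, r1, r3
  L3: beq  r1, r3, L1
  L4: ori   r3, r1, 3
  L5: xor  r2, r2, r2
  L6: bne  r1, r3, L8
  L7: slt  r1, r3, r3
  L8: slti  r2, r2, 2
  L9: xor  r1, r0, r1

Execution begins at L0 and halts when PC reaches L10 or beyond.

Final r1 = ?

[0] slti  r3, r3, 9  →  {r0:0, r1:6, r2:7, r3:1}
[1] xor  r3, r2, r2  →  {r0:0, r1:6, r2:7, r3:0}
[2] or   r1, r1, r3  →  {r0:0, r1:6, r2:7, r3:0}
[3] beq  r1, r3, L1  →  {r0:0, r1:6, r2:7, r3:0}  ⟨branch fallthrough⟩
[4] ori   r3, r1, 3  →  {r0:0, r1:6, r2:7, r3:7}
[5] xor  r2, r2, r2  →  {r0:0, r1:6, r2:0, r3:7}
[6] bne  r1, r3, L8  →  {r0:0, r1:6, r2:0, r3:7}  ⟨branch taken⟩
[7] slt  r1, r3, r3  →  {r0:0, r1:0, r2:0, r3:7}
[8] slti  r2, r2, 2  →  {r0:0, r1:0, r2:1, r3:7}
[9] xor  r1, r0, r1  →  {r0:0, r1:0, r2:1, r3:7}

0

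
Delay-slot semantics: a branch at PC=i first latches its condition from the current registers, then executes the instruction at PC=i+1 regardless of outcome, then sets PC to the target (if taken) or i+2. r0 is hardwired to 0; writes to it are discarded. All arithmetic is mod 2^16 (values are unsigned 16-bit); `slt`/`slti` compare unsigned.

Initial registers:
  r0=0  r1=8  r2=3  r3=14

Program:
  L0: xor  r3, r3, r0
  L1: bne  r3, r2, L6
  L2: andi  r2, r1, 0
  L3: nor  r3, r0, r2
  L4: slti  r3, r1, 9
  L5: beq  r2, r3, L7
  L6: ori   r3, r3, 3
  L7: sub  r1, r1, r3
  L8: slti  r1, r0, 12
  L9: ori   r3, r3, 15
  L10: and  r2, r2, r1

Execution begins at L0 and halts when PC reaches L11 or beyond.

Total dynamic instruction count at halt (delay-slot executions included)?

8

[0] xor  r3, r3, r0  →  {r0:0, r1:8, r2:3, r3:14}
[1] bne  r3, r2, L6  →  {r0:0, r1:8, r2:3, r3:14}  ⟨branch taken⟩
[2] andi  r2, r1, 0  →  {r0:0, r1:8, r2:0, r3:14}
[6] ori   r3, r3, 3  →  {r0:0, r1:8, r2:0, r3:15}
[7] sub  r1, r1, r3  →  {r0:0, r1:65529, r2:0, r3:15}
[8] slti  r1, r0, 12  →  {r0:0, r1:1, r2:0, r3:15}
[9] ori   r3, r3, 15  →  {r0:0, r1:1, r2:0, r3:15}
[10] and  r2, r2, r1  →  {r0:0, r1:1, r2:0, r3:15}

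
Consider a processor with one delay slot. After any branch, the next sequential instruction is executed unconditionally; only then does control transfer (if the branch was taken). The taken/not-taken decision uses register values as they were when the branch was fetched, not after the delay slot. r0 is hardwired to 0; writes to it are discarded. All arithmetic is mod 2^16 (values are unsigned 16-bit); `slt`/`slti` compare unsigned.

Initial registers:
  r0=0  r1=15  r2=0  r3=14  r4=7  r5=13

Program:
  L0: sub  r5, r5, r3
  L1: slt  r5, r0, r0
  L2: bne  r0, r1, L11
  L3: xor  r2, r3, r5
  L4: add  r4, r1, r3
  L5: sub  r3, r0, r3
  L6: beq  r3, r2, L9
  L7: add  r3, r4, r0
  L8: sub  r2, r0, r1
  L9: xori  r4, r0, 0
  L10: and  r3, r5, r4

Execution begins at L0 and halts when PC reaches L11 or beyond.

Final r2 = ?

14

#0 sub  r5, r5, r3 ; 0/15/0/14/7/65535
#1 slt  r5, r0, r0 ; 0/15/0/14/7/0
#2 bne  r0, r1, L11 ; 0/15/0/14/7/0 ; →target
#3 xor  r2, r3, r5 ; 0/15/14/14/7/0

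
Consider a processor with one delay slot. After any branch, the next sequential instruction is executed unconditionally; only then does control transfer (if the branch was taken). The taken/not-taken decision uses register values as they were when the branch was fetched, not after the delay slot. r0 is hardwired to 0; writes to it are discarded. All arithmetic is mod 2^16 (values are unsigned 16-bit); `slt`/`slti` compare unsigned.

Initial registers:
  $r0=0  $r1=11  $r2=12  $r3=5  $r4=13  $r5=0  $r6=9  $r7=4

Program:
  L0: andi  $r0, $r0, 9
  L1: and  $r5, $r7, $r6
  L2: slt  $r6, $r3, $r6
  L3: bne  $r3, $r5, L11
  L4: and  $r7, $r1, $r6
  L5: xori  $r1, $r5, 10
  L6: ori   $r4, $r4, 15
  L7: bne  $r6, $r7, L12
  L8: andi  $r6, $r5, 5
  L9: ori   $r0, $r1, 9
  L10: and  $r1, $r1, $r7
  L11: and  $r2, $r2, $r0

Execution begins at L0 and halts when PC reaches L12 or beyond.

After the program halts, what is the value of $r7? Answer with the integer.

1

#0 andi  $r0, $r0, 9 ; 0/11/12/5/13/0/9/4
#1 and  $r5, $r7, $r6 ; 0/11/12/5/13/0/9/4
#2 slt  $r6, $r3, $r6 ; 0/11/12/5/13/0/1/4
#3 bne  $r3, $r5, L11 ; 0/11/12/5/13/0/1/4 ; →target
#4 and  $r7, $r1, $r6 ; 0/11/12/5/13/0/1/1
#11 and  $r2, $r2, $r0 ; 0/11/0/5/13/0/1/1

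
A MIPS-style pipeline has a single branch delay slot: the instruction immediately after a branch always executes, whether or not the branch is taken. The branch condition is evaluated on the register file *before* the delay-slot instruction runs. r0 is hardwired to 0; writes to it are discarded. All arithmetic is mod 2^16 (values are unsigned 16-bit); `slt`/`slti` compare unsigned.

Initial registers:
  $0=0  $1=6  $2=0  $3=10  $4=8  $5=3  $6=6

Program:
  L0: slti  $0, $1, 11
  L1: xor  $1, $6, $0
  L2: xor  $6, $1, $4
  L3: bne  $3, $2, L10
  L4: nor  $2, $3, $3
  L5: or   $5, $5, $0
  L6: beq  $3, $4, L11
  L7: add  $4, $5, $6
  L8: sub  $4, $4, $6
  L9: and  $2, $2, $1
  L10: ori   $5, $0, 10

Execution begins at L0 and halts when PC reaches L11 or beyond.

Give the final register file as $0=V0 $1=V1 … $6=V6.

PC=0  slti  $0, $1, 11       | $0=0 $1=6 $2=0 $3=10 $4=8 $5=3 $6=6
PC=1  xor  $1, $6, $0        | $0=0 $1=6 $2=0 $3=10 $4=8 $5=3 $6=6
PC=2  xor  $6, $1, $4        | $0=0 $1=6 $2=0 $3=10 $4=8 $5=3 $6=14
PC=3  bne  $3, $2, L10       | $0=0 $1=6 $2=0 $3=10 $4=8 $5=3 $6=14  [TAKEN]
PC=4  nor  $2, $3, $3        | $0=0 $1=6 $2=65525 $3=10 $4=8 $5=3 $6=14
PC=10 ori   $5, $0, 10       | $0=0 $1=6 $2=65525 $3=10 $4=8 $5=10 $6=14

$0=0 $1=6 $2=65525 $3=10 $4=8 $5=10 $6=14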